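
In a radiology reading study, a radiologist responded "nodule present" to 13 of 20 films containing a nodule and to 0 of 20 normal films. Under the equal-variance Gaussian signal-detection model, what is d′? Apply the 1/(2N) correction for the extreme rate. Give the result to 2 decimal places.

d′ = 2.35

The false-alarm rate is 0/20 = 0, so apply the 1/(2N) correction: FA → 1/(2·20) = 0.02500.
z(H) = z(0.65000) = 0.385
z(FA) = z(0.02500) = -1.960
d' = 0.385 − (-1.960) = 2.345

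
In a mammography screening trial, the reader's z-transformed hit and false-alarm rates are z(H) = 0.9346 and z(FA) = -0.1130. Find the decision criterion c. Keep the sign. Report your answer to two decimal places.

c = -0.41

c = −½·[z(H) + z(FA)] = −½·(0.9346 + (-0.1130)) = -0.4108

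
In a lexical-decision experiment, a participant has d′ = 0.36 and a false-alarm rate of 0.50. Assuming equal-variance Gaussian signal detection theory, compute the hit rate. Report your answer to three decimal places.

hit rate = 0.641

z(false-alarm rate) = z(0.50) = 0.0000
z(H) = z(FA) + d' = 0.0000 + 0.36 = 0.3600
hit rate = Φ(0.3600) = 0.6406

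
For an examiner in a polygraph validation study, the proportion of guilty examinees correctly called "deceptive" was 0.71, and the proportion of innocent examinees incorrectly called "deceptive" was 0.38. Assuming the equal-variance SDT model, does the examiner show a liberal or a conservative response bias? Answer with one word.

liberal

z(H) = 0.553, z(FA) = -0.305
c = −½·(z(H) + z(FA)) = -0.124
c < 0 → liberal criterion (biased toward responding “yes”).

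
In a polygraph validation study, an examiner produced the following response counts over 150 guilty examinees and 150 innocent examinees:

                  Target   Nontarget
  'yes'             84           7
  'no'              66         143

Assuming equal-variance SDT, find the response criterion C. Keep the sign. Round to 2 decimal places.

H = 84/150 = 0.5600
FA = 7/150 = 0.0467
Φ⁻¹(0.5600) = 0.1510, Φ⁻¹(0.0467) = -1.6777
c = −½·[z(H) + z(FA)] = −0.5 × (0.1510 + (-1.6777)) = 0.76335
c > 0: the examiner has a conservative response bias.

C = 0.76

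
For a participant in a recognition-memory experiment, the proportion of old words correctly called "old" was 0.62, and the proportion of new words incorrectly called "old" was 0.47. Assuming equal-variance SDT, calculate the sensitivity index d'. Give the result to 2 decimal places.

d' = 0.38

Φ⁻¹(0.62) = 0.3055, Φ⁻¹(0.47) = -0.0753
d' = z(H) − z(FA) = 0.3055 − (-0.0753) = 0.3808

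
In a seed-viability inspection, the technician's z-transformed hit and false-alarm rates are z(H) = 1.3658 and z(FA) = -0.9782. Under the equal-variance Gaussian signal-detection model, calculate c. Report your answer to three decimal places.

c = -0.194

c = −½·[z(H) + z(FA)] = −½·(1.3658 + (-0.9782)) = -0.1938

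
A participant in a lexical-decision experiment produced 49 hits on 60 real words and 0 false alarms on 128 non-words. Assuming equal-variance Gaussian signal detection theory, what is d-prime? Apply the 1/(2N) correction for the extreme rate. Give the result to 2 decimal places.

d-prime = 3.56

The false-alarm rate is 0/128 = 0, so apply the 1/(2N) correction: FA → 1/(2·128) = 0.00391.
z(H) = z(0.81667) = 0.903
z(FA) = z(0.00391) = -2.660
d' = 0.903 − (-2.660) = 3.563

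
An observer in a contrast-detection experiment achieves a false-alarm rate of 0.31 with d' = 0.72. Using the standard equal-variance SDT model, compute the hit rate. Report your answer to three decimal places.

z(false-alarm rate) = z(0.31) = -0.4959
z(H) = z(FA) + d' = -0.4959 + 0.72 = 0.2241
hit rate = Φ(0.2241) = 0.5887

hit rate = 0.589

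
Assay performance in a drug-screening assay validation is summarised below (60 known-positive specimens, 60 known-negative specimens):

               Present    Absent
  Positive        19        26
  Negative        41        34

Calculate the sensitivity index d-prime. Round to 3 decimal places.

d-prime = -0.309

H = 19/60 = 0.3167
FA = 26/60 = 0.4333
z(H) = -0.4769
z(FA) = -0.1680
d' = z(H) − z(FA) = -0.4769 − (-0.1680) = -0.3089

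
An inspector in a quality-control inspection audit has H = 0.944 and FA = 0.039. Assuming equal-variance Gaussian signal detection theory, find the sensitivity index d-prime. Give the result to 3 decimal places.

d-prime = 3.352

Φ⁻¹(H) = 1.5893
Φ⁻¹(FA) = -1.7624
d' = z(H) − z(FA) = 1.5893 − (-1.7624) = 3.3517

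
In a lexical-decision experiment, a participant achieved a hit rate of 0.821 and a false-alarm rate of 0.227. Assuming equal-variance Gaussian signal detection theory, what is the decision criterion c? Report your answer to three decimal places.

Φ⁻¹(H) = 0.9192
Φ⁻¹(FA) = -0.7488
c = −½·[z(H) + z(FA)] = −0.5 × (0.9192 + (-0.7488)) = -0.0852

c = -0.085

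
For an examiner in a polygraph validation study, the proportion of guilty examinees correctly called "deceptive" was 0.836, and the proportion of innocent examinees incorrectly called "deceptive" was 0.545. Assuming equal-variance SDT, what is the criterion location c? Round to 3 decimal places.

c = -0.546

z(H) = 0.9782
z(FA) = 0.1130
c = −½·[z(H) + z(FA)] = −0.5 × (0.9782 + 0.1130) = -0.5456
c < 0: the examiner has a liberal response bias.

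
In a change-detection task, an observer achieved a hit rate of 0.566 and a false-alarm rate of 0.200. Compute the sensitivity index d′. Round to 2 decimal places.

z(H) = z(0.566) = 0.166
z(FA) = z(0.200) = -0.842
d' = z(H) − z(FA) = 0.166 − (-0.842) = 1.008

d′ = 1.01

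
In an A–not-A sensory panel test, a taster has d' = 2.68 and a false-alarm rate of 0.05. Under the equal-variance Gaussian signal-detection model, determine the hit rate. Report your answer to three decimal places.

z(false-alarm rate) = z(0.05) = -1.6449
z(H) = z(FA) + d' = -1.6449 + 2.68 = 1.0351
hit rate = Φ(1.0351) = 0.8497

hit rate = 0.850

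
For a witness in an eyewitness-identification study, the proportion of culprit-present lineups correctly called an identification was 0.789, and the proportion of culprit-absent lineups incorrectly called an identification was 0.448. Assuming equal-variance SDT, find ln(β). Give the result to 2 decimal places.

ln β = -0.31

z(H) = z(0.789) = 0.803
z(FA) = z(0.448) = -0.131
ln β = −½·[z(H)² − z(FA)²] = −0.5 × (0.645 − 0.017) = -0.314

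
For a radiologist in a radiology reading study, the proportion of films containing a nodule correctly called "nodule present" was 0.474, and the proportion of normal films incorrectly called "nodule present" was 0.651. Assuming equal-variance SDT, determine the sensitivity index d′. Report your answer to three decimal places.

z(H) = -0.0652
z(FA) = 0.3880
d' = z(H) − z(FA) = -0.0652 − 0.3880 = -0.4532

d′ = -0.453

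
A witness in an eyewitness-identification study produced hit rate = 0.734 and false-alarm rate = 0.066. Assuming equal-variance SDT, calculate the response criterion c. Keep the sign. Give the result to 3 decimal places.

c = 0.441

z(H) = 0.6250
z(FA) = -1.5063
c = −½·[z(H) + z(FA)] = −0.5 × (0.6250 + (-1.5063)) = 0.44065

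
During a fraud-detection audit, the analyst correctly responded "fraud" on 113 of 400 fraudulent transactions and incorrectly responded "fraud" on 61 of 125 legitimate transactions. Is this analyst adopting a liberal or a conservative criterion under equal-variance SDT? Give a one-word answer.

z(H) = -0.575, z(FA) = -0.030
c = −½·(z(H) + z(FA)) = 0.3025
c > 0 → conservative criterion (biased toward responding “no”).

conservative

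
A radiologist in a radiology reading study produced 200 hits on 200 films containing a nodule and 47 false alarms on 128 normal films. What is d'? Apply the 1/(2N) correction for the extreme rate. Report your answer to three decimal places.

The hit rate is 200/200 = 1, so apply the 1/(2N) correction: H → 1 − 1/(2·200) = 0.99750.
z(H) = z(0.99750) = 2.8070
z(FA) = z(0.36719) = -0.3393
d' = 2.8070 − (-0.3393) = 3.1463

d' = 3.146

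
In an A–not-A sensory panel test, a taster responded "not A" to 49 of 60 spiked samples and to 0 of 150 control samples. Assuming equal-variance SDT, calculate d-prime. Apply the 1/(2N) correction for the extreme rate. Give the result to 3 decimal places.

d-prime = 3.616

The false-alarm rate is 0/150 = 0, so apply the 1/(2N) correction: FA → 1/(2·150) = 0.00333.
z(H) = z(0.81667) = 0.9027
z(FA) = z(0.00333) = -2.7134
d' = 0.9027 − (-2.7134) = 3.6161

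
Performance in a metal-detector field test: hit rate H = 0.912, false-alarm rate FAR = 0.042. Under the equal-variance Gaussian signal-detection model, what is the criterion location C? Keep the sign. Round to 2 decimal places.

C = 0.19

Φ⁻¹(H) = Φ⁻¹(0.912) = 1.3532
Φ⁻¹(FA) = Φ⁻¹(0.042) = -1.7279
c = −½·[z(H) + z(FA)] = −0.5 × (1.3532 + (-1.7279)) = 0.18735
c > 0: the operator has a conservative response bias.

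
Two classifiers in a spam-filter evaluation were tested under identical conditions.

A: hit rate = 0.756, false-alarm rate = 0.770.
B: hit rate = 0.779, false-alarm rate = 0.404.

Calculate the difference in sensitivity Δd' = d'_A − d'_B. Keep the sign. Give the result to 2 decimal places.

A: z(0.756) = 0.693, z(0.770) = 0.739, d' = -0.046
B: z(0.779) = 0.769, z(0.404) = -0.243, d' = 1.012
Δd' = d'_A − d'_B = -0.046 − 1.012 = -1.058
B has the higher sensitivity.

Δd' = -1.06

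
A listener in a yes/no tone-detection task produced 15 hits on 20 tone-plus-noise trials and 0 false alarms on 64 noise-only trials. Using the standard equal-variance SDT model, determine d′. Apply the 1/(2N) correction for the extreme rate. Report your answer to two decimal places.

d′ = 3.09

The false-alarm rate is 0/64 = 0, so apply the 1/(2N) correction: FA → 1/(2·64) = 0.00781.
z(H) = z(0.75000) = 0.674
z(FA) = z(0.00781) = -2.418
d' = 0.674 − (-2.418) = 3.092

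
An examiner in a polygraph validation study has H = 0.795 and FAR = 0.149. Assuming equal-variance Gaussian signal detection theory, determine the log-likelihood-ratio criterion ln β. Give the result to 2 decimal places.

Φ⁻¹(0.795) = 0.824, Φ⁻¹(0.149) = -1.041
ln β = −½·[z(H)² − z(FA)²] = −0.5 × (0.679 − 1.084) = 0.2025

ln β = 0.20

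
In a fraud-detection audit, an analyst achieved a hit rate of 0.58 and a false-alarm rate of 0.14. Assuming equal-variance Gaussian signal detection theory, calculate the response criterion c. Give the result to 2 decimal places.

Φ⁻¹(H) = Φ⁻¹(0.58) = 0.2019
Φ⁻¹(FA) = Φ⁻¹(0.14) = -1.0803
c = −½·[z(H) + z(FA)] = −0.5 × (0.2019 + (-1.0803)) = 0.4392
c > 0: the analyst has a conservative response bias.

c = 0.44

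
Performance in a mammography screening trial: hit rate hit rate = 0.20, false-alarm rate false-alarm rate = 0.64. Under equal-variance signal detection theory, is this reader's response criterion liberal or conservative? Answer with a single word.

z(H) = -0.842, z(FA) = 0.358
c = −½·(z(H) + z(FA)) = 0.242
c > 0 → conservative criterion (biased toward responding “no”).

conservative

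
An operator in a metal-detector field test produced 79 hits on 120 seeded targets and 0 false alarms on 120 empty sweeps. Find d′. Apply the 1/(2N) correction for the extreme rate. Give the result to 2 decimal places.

d′ = 3.05

The false-alarm rate is 0/120 = 0, so apply the 1/(2N) correction: FA → 1/(2·120) = 0.00417.
z(H) = z(0.65833) = 0.408
z(FA) = z(0.00417) = -2.638
d' = 0.408 − (-2.638) = 3.046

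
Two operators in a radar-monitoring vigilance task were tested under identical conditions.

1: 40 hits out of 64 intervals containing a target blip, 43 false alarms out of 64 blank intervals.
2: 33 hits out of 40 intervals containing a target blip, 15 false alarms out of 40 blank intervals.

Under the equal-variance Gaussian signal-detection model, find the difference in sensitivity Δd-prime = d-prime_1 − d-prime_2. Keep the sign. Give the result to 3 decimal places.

Δd-prime = -1.380

1: z(0.6250) = 0.3186, z(0.6719) = 0.4452, d' = -0.1266
2: z(0.8250) = 0.9346, z(0.3750) = -0.3186, d' = 1.2532
Δd' = d'_1 − d'_2 = -0.1266 − 1.2532 = -1.3798
2 has the higher sensitivity.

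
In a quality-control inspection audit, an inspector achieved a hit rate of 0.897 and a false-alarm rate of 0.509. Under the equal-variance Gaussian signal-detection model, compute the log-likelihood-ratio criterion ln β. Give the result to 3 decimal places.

ln β = -0.799

Φ⁻¹(H) = 1.2646
Φ⁻¹(FA) = 0.0226
ln β = −½·[z(H)² − z(FA)²] = −0.5 × (1.5992 − 0.0005) = -0.79935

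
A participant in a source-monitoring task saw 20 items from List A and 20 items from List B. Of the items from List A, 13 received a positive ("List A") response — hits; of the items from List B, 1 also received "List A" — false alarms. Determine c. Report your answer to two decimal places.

H = 13/20 = 0.6500
FA = 1/20 = 0.0500
z(H) = 0.385
z(FA) = -1.645
c = −½·[z(H) + z(FA)] = −0.5 × (0.385 + (-1.645)) = 0.630

c = 0.63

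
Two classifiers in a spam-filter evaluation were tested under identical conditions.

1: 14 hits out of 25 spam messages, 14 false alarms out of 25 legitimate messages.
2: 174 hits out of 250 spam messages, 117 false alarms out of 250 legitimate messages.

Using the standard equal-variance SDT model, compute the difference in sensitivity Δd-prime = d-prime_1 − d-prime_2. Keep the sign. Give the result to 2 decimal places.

1: z(0.5600) = 0.151, z(0.5600) = 0.151, d' = 0.000
2: z(0.6960) = 0.513, z(0.4680) = -0.080, d' = 0.593
Δd' = d'_1 − d'_2 = 0.000 − 0.593 = -0.593
2 has the higher sensitivity.

Δd-prime = -0.59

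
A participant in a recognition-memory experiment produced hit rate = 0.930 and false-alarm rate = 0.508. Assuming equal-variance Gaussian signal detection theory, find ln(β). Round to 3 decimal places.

ln β = -1.089

z(H) = z(0.930) = 1.4758
z(FA) = z(0.508) = 0.0201
ln β = −½·[z(H)² − z(FA)²] = −0.5 × (2.1780 − 0.0004) = -1.0888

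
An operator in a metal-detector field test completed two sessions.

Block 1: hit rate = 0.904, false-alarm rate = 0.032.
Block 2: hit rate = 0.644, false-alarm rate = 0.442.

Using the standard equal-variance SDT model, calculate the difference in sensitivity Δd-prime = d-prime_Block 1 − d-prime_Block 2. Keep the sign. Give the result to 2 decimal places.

Block 1: z(0.904) = 1.305, z(0.032) = -1.852, d' = 3.157
Block 2: z(0.644) = 0.369, z(0.442) = -0.146, d' = 0.515
Δd' = d'_Block 1 − d'_Block 2 = 3.157 − 0.515 = 2.642
Block 1 has the higher sensitivity.

Δd-prime = 2.64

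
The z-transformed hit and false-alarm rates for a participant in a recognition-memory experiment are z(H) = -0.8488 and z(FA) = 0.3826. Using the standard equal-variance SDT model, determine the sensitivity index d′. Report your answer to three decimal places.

d' = z(H) − z(FA) = -0.8488 − 0.3826 = -1.2314

d′ = -1.231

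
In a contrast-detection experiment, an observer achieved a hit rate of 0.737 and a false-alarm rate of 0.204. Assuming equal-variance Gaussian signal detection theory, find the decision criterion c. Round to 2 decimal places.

c = 0.10

z(H) = 0.6341
z(FA) = -0.8274
c = −½·[z(H) + z(FA)] = −0.5 × (0.6341 + (-0.8274)) = 0.09665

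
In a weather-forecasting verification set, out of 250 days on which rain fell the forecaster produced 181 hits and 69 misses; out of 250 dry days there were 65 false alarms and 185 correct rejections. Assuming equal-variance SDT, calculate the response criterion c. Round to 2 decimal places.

c = 0.02

H = 181/250 = 0.7240
FA = 65/250 = 0.2600
Φ⁻¹(H) = 0.595
Φ⁻¹(FA) = -0.643
c = −½·[z(H) + z(FA)] = −0.5 × (0.595 + (-0.643)) = 0.024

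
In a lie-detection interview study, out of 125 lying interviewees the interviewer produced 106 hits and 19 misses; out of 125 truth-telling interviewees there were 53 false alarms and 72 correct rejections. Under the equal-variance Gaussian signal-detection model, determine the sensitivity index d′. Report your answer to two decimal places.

d′ = 1.22

H = 106/125 = 0.8480
FA = 53/125 = 0.4240
z(0.8480) = 1.028, z(0.4240) = -0.192
d' = z(H) − z(FA) = 1.028 − (-0.192) = 1.220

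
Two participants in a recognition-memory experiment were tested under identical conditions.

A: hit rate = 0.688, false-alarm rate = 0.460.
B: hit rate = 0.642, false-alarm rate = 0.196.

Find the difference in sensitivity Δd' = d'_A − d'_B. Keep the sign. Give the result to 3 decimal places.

A: z(0.688) = 0.4902, z(0.460) = -0.1004, d' = 0.5906
B: z(0.642) = 0.3638, z(0.196) = -0.8560, d' = 1.2198
Δd' = d'_A − d'_B = 0.5906 − 1.2198 = -0.6292
B has the higher sensitivity.

Δd' = -0.629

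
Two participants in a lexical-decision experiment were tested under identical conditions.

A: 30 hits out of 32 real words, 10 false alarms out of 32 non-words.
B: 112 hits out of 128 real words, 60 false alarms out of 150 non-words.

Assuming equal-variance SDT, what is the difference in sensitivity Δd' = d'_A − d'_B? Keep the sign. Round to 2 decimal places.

A: z(0.9375) = 1.534, z(0.3125) = -0.489, d' = 2.023
B: z(0.8750) = 1.150, z(0.4000) = -0.253, d' = 1.403
Δd' = d'_A − d'_B = 2.023 − 1.403 = 0.620
A has the higher sensitivity.

Δd' = 0.62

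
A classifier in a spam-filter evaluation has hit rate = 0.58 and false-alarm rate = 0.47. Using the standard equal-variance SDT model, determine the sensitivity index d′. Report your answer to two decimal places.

z(0.58) = 0.202, z(0.47) = -0.075
d' = z(H) − z(FA) = 0.202 − (-0.075) = 0.277

d′ = 0.28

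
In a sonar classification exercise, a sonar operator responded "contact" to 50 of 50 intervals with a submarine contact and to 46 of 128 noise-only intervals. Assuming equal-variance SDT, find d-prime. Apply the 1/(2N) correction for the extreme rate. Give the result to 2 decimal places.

d-prime = 2.69

The hit rate is 50/50 = 1, so apply the 1/(2N) correction: H → 1 − 1/(2·50) = 0.99000.
z(H) = z(0.99000) = 2.326
z(FA) = z(0.35938) = -0.360
d' = 2.326 − (-0.360) = 2.686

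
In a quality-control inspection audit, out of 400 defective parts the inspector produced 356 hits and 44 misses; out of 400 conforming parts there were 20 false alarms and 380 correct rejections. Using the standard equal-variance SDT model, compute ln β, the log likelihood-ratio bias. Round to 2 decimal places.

ln β = 0.60

H = 356/400 = 0.8900
FA = 20/400 = 0.0500
Φ⁻¹(H) = 1.227
Φ⁻¹(FA) = -1.645
ln β = −½·[z(H)² − z(FA)²] = −0.5 × (1.506 − 2.706) = 0.600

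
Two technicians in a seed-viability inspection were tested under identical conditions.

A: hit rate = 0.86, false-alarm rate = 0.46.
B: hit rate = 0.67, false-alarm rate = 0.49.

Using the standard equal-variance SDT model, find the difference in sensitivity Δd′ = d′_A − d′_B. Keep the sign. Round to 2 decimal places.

Δd′ = 0.72

A: z(0.86) = 1.080, z(0.46) = -0.100, d' = 1.180
B: z(0.67) = 0.440, z(0.49) = -0.025, d' = 0.465
Δd' = d'_A − d'_B = 1.180 − 0.465 = 0.715
A has the higher sensitivity.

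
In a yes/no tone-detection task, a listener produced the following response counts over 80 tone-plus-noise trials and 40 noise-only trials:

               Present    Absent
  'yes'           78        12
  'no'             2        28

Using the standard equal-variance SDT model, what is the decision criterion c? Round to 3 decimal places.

H = 78/80 = 0.9750
FA = 12/40 = 0.3000
z(H) = z(0.9750) = 1.9600
z(FA) = z(0.3000) = -0.5244
c = −½·[z(H) + z(FA)] = −0.5 × (1.9600 + (-0.5244)) = -0.7178

c = -0.718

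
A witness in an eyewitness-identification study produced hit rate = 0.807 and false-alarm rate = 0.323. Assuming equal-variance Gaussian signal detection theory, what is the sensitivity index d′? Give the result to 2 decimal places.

z(H) = 0.867
z(FA) = -0.459
d' = z(H) − z(FA) = 0.867 − (-0.459) = 1.326

d′ = 1.33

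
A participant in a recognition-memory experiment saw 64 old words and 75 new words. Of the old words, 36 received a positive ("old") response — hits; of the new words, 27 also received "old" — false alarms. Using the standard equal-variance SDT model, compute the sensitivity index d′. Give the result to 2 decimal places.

d′ = 0.52

H = 36/64 = 0.5625
FA = 27/75 = 0.3600
z(H) = z(0.5625) = 0.157
z(FA) = z(0.3600) = -0.358
d' = z(H) − z(FA) = 0.157 − (-0.358) = 0.515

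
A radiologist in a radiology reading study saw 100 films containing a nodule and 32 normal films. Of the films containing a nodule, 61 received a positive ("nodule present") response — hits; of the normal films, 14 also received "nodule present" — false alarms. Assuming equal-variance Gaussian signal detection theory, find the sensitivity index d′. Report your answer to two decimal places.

d′ = 0.44

H = 61/100 = 0.6100
FA = 14/32 = 0.4375
Φ⁻¹(H) = Φ⁻¹(0.6100) = 0.2793
Φ⁻¹(FA) = Φ⁻¹(0.4375) = -0.1573
d' = z(H) − z(FA) = 0.2793 − (-0.1573) = 0.4366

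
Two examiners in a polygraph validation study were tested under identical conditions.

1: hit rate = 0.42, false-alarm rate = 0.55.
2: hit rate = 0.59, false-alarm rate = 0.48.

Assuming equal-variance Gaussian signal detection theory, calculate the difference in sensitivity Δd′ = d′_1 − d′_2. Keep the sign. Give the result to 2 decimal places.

Δd′ = -0.61

1: z(0.42) = -0.202, z(0.55) = 0.126, d' = -0.328
2: z(0.59) = 0.228, z(0.48) = -0.050, d' = 0.278
Δd' = d'_1 − d'_2 = -0.328 − 0.278 = -0.606
2 has the higher sensitivity.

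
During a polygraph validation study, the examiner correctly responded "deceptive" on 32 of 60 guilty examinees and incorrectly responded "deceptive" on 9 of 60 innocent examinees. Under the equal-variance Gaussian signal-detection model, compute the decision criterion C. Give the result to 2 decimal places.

H = 32/60 = 0.5333
FA = 9/60 = 0.1500
Φ⁻¹(H) = Φ⁻¹(0.5333) = 0.0836
Φ⁻¹(FA) = Φ⁻¹(0.1500) = -1.0364
c = −½·[z(H) + z(FA)] = −0.5 × (0.0836 + (-1.0364)) = 0.4764

C = 0.48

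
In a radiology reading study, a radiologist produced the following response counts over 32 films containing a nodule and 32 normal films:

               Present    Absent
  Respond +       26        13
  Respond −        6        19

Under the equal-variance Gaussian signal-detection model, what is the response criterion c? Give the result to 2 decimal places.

c = -0.32

H = 26/32 = 0.8125
FA = 13/32 = 0.4062
z(0.8125) = 0.8871, z(0.4062) = -0.2373
c = −½·[z(H) + z(FA)] = −0.5 × (0.8871 + (-0.2373)) = -0.3249
c < 0: the radiologist has a liberal response bias.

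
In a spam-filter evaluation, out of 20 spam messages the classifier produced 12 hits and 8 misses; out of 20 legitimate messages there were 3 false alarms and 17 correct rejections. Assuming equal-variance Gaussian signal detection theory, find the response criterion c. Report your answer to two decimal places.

H = 12/20 = 0.6000
FA = 3/20 = 0.1500
z(H) = z(0.6000) = 0.2533
z(FA) = z(0.1500) = -1.0364
c = −½·[z(H) + z(FA)] = −0.5 × (0.2533 + (-1.0364)) = 0.39155
c > 0: the classifier has a conservative response bias.

c = 0.39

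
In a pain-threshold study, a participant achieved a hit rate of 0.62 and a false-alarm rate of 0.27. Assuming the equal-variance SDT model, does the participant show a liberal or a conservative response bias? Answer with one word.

conservative

z(H) = 0.305, z(FA) = -0.613
c = −½·(z(H) + z(FA)) = 0.154
c > 0 → conservative criterion (biased toward responding “no”).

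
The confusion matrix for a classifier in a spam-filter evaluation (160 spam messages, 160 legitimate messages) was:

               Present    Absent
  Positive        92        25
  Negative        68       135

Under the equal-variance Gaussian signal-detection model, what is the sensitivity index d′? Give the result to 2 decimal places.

d′ = 1.20

H = 92/160 = 0.5750
FA = 25/160 = 0.1562
z(0.5750) = 0.1891, z(0.1562) = -1.0102
d' = z(H) − z(FA) = 0.1891 − (-1.0102) = 1.1993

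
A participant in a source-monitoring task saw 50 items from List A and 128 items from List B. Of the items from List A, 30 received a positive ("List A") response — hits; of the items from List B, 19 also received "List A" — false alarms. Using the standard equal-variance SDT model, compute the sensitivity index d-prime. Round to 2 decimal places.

d-prime = 1.30

H = 30/50 = 0.6000
FA = 19/128 = 0.1484
z(H) = z(0.6000) = 0.2533
z(FA) = z(0.1484) = -1.0433
d' = z(H) − z(FA) = 0.2533 − (-1.0433) = 1.2966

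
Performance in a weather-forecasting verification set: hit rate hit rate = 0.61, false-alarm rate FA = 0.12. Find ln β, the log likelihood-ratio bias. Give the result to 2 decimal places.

z(H) = z(0.61) = 0.279
z(FA) = z(0.12) = -1.175
ln β = −½·[z(H)² − z(FA)²] = −0.5 × (0.078 − 1.381) = 0.6515

ln β = 0.65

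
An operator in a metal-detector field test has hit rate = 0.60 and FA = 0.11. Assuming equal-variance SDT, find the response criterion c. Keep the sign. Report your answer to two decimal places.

z(0.60) = 0.2533, z(0.11) = -1.2265
c = −½·[z(H) + z(FA)] = −0.5 × (0.2533 + (-1.2265)) = 0.4866
c > 0: the operator has a conservative response bias.

c = 0.49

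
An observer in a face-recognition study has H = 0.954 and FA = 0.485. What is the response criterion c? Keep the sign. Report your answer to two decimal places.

z(H) = z(0.954) = 1.6849
z(FA) = z(0.485) = -0.0376
c = −½·[z(H) + z(FA)] = −0.5 × (1.6849 + (-0.0376)) = -0.82365

c = -0.82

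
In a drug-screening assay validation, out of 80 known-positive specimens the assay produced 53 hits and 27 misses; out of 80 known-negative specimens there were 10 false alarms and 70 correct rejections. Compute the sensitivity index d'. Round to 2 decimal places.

H = 53/80 = 0.6625
FA = 10/80 = 0.1250
z(H) = 0.419
z(FA) = -1.150
d' = z(H) − z(FA) = 0.419 − (-1.150) = 1.569

d' = 1.57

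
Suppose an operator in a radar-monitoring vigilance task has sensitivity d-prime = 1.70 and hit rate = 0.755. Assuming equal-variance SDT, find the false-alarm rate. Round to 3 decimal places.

false-alarm rate = 0.156

z(hit rate) = z(0.755) = 0.6903
z(FA) = z(H) − d' = 0.6903 − 1.70 = -1.0097
false-alarm rate = Φ(-1.0097) = 0.1563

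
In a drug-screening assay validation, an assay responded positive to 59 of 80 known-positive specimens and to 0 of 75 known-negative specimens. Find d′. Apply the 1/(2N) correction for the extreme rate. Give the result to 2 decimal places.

The false-alarm rate is 0/75 = 0, so apply the 1/(2N) correction: FA → 1/(2·75) = 0.00667.
z(H) = z(0.73750) = 0.636
z(FA) = z(0.00667) = -2.475
d' = 0.636 − (-2.475) = 3.111

d′ = 3.11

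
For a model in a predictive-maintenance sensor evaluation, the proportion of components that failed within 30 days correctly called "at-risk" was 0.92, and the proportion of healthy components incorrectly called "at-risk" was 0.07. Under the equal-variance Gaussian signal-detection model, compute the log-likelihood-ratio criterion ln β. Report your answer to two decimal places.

ln β = 0.10

z(H) = 1.405
z(FA) = -1.476
ln β = −½·[z(H)² − z(FA)²] = −0.5 × (1.974 − 2.179) = 0.1025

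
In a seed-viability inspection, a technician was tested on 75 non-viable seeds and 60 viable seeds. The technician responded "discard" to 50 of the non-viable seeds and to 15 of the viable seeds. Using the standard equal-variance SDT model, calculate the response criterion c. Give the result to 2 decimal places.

c = 0.12

H = 50/75 = 0.6667
FA = 15/60 = 0.2500
z(H) = z(0.6667) = 0.4308
z(FA) = z(0.2500) = -0.6745
c = −½·[z(H) + z(FA)] = −0.5 × (0.4308 + (-0.6745)) = 0.12185
c > 0: the technician has a conservative response bias.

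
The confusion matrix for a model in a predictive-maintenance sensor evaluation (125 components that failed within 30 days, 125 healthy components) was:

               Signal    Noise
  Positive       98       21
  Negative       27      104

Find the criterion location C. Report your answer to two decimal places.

C = 0.09

H = 98/125 = 0.7840
FA = 21/125 = 0.1680
z(0.7840) = 0.786, z(0.1680) = -0.962
c = −½·[z(H) + z(FA)] = −0.5 × (0.786 + (-0.962)) = 0.088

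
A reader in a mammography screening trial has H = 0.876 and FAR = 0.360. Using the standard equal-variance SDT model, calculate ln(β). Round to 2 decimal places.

z(0.876) = 1.155, z(0.360) = -0.358
ln β = −½·[z(H)² − z(FA)²] = −0.5 × (1.334 − 0.128) = -0.603

ln β = -0.60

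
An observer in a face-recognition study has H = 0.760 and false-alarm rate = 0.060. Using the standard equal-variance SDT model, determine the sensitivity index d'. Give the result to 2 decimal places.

d' = 2.26

z(H) = z(0.760) = 0.7063
z(FA) = z(0.060) = -1.5548
d' = z(H) − z(FA) = 0.7063 − (-1.5548) = 2.2611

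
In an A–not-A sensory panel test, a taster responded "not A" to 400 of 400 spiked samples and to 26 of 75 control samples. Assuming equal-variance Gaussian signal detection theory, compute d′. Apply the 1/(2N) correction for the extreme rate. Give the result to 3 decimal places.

d′ = 3.418

The hit rate is 400/400 = 1, so apply the 1/(2N) correction: H → 1 − 1/(2·400) = 0.99875.
z(H) = z(0.99875) = 3.0233
z(FA) = z(0.34667) = -0.3943
d' = 3.0233 − (-0.3943) = 3.4176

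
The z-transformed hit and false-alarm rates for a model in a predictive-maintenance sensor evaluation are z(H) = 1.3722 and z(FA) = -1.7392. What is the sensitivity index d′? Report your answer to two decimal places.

d′ = 3.11

d' = z(H) − z(FA) = 1.3722 − (-1.7392) = 3.1114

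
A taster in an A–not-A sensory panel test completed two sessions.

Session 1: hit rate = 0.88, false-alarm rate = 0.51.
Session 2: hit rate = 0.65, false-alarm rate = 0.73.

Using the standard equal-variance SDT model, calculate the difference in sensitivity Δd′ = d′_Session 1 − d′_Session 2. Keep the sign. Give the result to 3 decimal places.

Δd′ = 1.377

Session 1: z(0.88) = 1.1750, z(0.51) = 0.0251, d' = 1.1499
Session 2: z(0.65) = 0.3853, z(0.73) = 0.6128, d' = -0.2275
Δd' = d'_Session 1 − d'_Session 2 = 1.1499 − (-0.2275) = 1.3774
Session 1 has the higher sensitivity.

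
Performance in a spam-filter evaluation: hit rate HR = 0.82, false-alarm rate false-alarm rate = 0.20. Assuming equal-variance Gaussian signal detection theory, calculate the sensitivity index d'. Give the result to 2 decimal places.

d' = 1.76

Φ⁻¹(0.82) = 0.915, Φ⁻¹(0.20) = -0.842
d' = z(H) − z(FA) = 0.915 − (-0.842) = 1.757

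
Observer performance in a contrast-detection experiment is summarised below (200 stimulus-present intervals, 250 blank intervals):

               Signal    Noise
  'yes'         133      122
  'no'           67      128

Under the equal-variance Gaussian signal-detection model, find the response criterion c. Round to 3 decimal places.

H = 133/200 = 0.6650
FA = 122/250 = 0.4880
z(H) = z(0.6650) = 0.4261
z(FA) = z(0.4880) = -0.0301
c = −½·[z(H) + z(FA)] = −0.5 × (0.4261 + (-0.0301)) = -0.1980

c = -0.198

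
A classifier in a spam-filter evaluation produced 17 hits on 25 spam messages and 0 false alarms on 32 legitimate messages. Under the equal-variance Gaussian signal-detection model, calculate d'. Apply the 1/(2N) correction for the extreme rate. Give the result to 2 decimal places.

The false-alarm rate is 0/32 = 0, so apply the 1/(2N) correction: FA → 1/(2·32) = 0.01562.
z(H) = z(0.68000) = 0.468
z(FA) = z(0.01562) = -2.154
d' = 0.468 − (-2.154) = 2.622

d' = 2.62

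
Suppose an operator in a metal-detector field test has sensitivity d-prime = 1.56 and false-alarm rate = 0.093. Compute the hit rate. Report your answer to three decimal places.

hit rate = 0.594

z(false-alarm rate) = z(0.093) = -1.3225
z(H) = z(FA) + d' = -1.3225 + 1.56 = 0.2375
hit rate = Φ(0.2375) = 0.5939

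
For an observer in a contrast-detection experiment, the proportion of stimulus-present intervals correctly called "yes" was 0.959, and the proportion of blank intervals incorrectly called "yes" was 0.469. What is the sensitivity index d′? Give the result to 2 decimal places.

d′ = 1.82

z(H) = z(0.959) = 1.739
z(FA) = z(0.469) = -0.078
d' = z(H) − z(FA) = 1.739 − (-0.078) = 1.817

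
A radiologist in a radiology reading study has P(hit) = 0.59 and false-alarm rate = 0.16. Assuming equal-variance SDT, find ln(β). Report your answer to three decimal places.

ln β = 0.469

z(0.59) = 0.2275, z(0.16) = -0.9945
ln β = −½·[z(H)² − z(FA)²] = −0.5 × (0.0518 − 0.9890) = 0.4686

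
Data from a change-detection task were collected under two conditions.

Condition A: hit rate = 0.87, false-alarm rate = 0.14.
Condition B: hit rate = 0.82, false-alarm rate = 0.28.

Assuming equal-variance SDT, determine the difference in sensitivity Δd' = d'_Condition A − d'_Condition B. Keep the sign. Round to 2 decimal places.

Condition A: z(0.87) = 1.126, z(0.14) = -1.080, d' = 2.206
Condition B: z(0.82) = 0.915, z(0.28) = -0.583, d' = 1.498
Δd' = d'_Condition A − d'_Condition B = 2.206 − 1.498 = 0.708
Condition A has the higher sensitivity.

Δd' = 0.71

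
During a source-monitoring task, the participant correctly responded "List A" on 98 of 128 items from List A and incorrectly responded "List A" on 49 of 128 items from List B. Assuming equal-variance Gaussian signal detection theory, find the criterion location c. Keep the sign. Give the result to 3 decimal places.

H = 98/128 = 0.7656
FA = 49/128 = 0.3828
z(H) = 0.7244
z(FA) = -0.2981
c = −½·[z(H) + z(FA)] = −0.5 × (0.7244 + (-0.2981)) = -0.21315

c = -0.213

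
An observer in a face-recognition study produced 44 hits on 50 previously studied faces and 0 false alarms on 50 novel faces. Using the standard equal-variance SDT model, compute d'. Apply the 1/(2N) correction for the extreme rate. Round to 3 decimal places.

The false-alarm rate is 0/50 = 0, so apply the 1/(2N) correction: FA → 1/(2·50) = 0.01000.
z(H) = z(0.88000) = 1.1750
z(FA) = z(0.01000) = -2.3263
d' = 1.1750 − (-2.3263) = 3.5013

d' = 3.501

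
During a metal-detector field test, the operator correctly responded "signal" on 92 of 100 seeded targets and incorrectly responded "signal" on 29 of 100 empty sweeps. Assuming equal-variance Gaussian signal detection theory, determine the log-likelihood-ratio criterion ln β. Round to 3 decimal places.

H = 92/100 = 0.9200
FA = 29/100 = 0.2900
z(0.9200) = 1.4051, z(0.2900) = -0.5534
ln β = −½·[z(H)² − z(FA)²] = −0.5 × (1.9743 − 0.3063) = -0.8340

ln β = -0.834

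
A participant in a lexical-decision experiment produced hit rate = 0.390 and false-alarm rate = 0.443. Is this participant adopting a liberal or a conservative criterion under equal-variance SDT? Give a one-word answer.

conservative

z(H) = -0.279, z(FA) = -0.143
c = −½·(z(H) + z(FA)) = 0.211
c > 0 → conservative criterion (biased toward responding “no”).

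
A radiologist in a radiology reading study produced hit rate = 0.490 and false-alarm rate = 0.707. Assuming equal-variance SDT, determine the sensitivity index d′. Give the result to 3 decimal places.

d′ = -0.570

z(0.490) = -0.0251, z(0.707) = 0.5446
d' = z(H) − z(FA) = -0.0251 − 0.5446 = -0.5697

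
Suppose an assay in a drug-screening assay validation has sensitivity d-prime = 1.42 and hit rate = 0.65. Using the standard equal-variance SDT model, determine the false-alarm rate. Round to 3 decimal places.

z(hit rate) = z(0.65) = 0.3853
z(FA) = z(H) − d' = 0.3853 − 1.42 = -1.0347
false-alarm rate = Φ(-1.0347) = 0.1504

false-alarm rate = 0.150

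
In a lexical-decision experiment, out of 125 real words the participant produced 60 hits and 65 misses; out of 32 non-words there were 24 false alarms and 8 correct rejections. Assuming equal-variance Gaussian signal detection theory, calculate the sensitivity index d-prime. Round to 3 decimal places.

H = 60/125 = 0.4800
FA = 24/32 = 0.7500
Φ⁻¹(H) = Φ⁻¹(0.4800) = -0.0502
Φ⁻¹(FA) = Φ⁻¹(0.7500) = 0.6745
d' = z(H) − z(FA) = -0.0502 − 0.6745 = -0.7247

d-prime = -0.725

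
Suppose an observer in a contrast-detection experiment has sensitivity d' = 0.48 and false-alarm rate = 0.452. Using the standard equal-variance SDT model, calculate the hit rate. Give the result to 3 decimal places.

z(false-alarm rate) = z(0.452) = -0.1206
z(H) = z(FA) + d' = -0.1206 + 0.48 = 0.3594
hit rate = Φ(0.3594) = 0.6404

hit rate = 0.640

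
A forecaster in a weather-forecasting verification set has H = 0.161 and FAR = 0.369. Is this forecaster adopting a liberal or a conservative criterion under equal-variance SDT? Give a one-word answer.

z(H) = -0.990, z(FA) = -0.335
c = −½·(z(H) + z(FA)) = 0.6625
c > 0 → conservative criterion (biased toward responding “no”).

conservative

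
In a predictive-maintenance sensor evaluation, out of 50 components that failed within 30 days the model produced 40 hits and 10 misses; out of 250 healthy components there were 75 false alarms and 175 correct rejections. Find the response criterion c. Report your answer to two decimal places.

H = 40/50 = 0.8000
FA = 75/250 = 0.3000
z(0.8000) = 0.8416, z(0.3000) = -0.5244
c = −½·[z(H) + z(FA)] = −0.5 × (0.8416 + (-0.5244)) = -0.1586

c = -0.16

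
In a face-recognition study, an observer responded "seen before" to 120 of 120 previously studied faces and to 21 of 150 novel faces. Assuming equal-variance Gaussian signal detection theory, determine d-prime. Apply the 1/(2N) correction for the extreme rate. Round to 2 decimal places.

d-prime = 3.72

The hit rate is 120/120 = 1, so apply the 1/(2N) correction: H → 1 − 1/(2·120) = 0.99583.
z(H) = z(0.99583) = 2.638
z(FA) = z(0.14000) = -1.080
d' = 2.638 − (-1.080) = 3.718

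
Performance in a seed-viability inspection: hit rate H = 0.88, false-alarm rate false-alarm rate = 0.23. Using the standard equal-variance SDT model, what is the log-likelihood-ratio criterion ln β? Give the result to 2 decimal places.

ln β = -0.42

z(0.88) = 1.175, z(0.23) = -0.739
ln β = −½·[z(H)² − z(FA)²] = −0.5 × (1.381 − 0.546) = -0.4175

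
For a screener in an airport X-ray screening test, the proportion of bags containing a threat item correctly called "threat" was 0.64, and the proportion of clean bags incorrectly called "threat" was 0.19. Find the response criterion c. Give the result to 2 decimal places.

c = 0.26

z(H) = 0.358
z(FA) = -0.878
c = −½·[z(H) + z(FA)] = −0.5 × (0.358 + (-0.878)) = 0.260
c > 0: the screener has a conservative response bias.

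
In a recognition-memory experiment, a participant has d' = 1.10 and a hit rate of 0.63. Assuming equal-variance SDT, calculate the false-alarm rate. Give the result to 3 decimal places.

false-alarm rate = 0.221

z(hit rate) = z(0.63) = 0.3319
z(FA) = z(H) − d' = 0.3319 − 1.10 = -0.7681
false-alarm rate = Φ(-0.7681) = 0.2212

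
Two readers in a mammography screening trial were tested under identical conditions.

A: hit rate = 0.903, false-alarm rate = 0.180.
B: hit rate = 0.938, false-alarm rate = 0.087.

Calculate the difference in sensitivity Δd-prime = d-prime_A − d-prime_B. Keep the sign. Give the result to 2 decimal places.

Δd-prime = -0.68

A: z(0.903) = 1.299, z(0.180) = -0.915, d' = 2.214
B: z(0.938) = 1.538, z(0.087) = -1.359, d' = 2.897
Δd' = d'_A − d'_B = 2.214 − 2.897 = -0.683
B has the higher sensitivity.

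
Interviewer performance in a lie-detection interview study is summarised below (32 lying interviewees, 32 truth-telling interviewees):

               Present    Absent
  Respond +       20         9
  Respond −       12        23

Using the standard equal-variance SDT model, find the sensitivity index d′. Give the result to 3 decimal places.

H = 20/32 = 0.6250
FA = 9/32 = 0.2812
Φ⁻¹(H) = 0.3186
Φ⁻¹(FA) = -0.5793
d' = z(H) − z(FA) = 0.3186 − (-0.5793) = 0.8979

d′ = 0.898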